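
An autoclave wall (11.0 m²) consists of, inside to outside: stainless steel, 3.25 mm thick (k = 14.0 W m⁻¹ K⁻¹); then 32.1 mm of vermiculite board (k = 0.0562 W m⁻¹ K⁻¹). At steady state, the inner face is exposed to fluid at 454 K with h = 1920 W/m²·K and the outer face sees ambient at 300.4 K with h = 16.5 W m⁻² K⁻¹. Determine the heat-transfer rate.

Treat each layer as a resistance in series:
  R_conv,in = 1/(hA) = 1/(1920·11.0) = 4.735×10^-5 K/W
  R_stainless steel = L/(kA) = 0.00325/(14.0·11.0) = 2.110×10^-5 K/W
  R_vermiculite board = L/(kA) = 0.0321/(0.0562·11.0) = 0.05192 K/W
  R_conv,out = 1/(hA) = 1/(16.5·11.0) = 0.005510 K/W
ΣR = 4.735×10^-5 + 2.110×10^-5 + 0.05192 + 0.005510 = 0.05750 K/W
Q = ΔT/ΣR = (454 K − 300.4 K)/0.05750 = 2670 W

Q = 2.67 kW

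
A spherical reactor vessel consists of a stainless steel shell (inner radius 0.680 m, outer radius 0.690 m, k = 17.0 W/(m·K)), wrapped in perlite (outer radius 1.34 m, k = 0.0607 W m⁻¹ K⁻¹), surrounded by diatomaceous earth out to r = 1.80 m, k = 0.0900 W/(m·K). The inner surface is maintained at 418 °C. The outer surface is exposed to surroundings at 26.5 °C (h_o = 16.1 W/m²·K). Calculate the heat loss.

Q = 359 W

Series thermal resistances, inner to outer:
  R_stainless steel = (1/0.680 − 1/0.690)/(4πk) = 0.02131/(4π·17.0) = 9.977×10^-5 K/W
  R_perlite = (1/0.690 − 1/1.34)/(4πk) = 0.7030/(4π·0.0607) = 0.9216 K/W
  R_diatomaceous earth = (1/1.34 − 1/1.80)/(4πk) = 0.1907/(4π·0.0900) = 0.1686 K/W
  R_conv,out = 1/(4πr²h) = 1/(4π·1.80²·16.1) = 0.001526 K/W
ΣR = 9.977×10^-5 + 0.9216 + 0.1686 + 0.001526 = 1.092 K/W
Q = ΔT/ΣR = (418 °C − 26.5 °C)/1.092 = 359 W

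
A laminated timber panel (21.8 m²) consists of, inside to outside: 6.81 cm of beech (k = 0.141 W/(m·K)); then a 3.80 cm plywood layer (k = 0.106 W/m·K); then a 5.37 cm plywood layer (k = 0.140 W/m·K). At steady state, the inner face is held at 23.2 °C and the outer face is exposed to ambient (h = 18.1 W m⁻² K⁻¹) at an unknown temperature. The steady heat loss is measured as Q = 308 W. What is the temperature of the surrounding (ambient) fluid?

Series resistances:
  R_beech = L/(kA) = 0.0681/(0.141·21.8) = 0.02215 K/W
  R_plywood = L/(kA) = 0.0380/(0.106·21.8) = 0.01644 K/W
  R_plywood = L/(kA) = 0.0537/(0.140·21.8) = 0.01760 K/W
  R_conv,out = 1/(hA) = 1/(18.1·21.8) = 0.002534 K/W
ΣR = 0.05873 K/W
ΔT = Q·ΣR = 308 × 0.05873 = 18.09 K
Heat flows outward, so T_out = T_in − ΔT = 23.2 − 18.09 = 5.11 °C

T_out = 5.11 °C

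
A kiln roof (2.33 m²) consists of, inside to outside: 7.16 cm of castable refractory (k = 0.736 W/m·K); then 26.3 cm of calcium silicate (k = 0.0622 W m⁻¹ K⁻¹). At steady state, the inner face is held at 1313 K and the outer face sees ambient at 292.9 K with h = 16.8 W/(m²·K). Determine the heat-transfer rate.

Resistance network (inner→outer):
  R_castable refractory = L/(kA) = 0.0716/(0.736·2.33) = 0.04175 K/W
  R_calcium silicate = L/(kA) = 0.263/(0.0622·2.33) = 1.815 K/W
  R_conv,out = 1/(hA) = 1/(16.8·2.33) = 0.02555 K/W
ΣR = 0.04175 + 1.815 + 0.02555 = 1.882 K/W
Q = ΔT/ΣR = (1313 K − 292.9 K)/1.882 = 542 W

Q = 542 W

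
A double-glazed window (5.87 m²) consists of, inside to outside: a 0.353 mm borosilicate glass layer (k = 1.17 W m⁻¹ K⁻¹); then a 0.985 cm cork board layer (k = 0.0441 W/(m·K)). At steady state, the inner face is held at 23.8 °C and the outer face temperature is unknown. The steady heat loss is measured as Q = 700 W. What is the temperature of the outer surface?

T_out = -2.87 °C

Series resistances:
  R_borosilicate glass = L/(kA) = 3.53×10^-4/(1.17·5.87) = 5.140×10^-5 K/W
  R_cork board = L/(kA) = 0.00985/(0.0441·5.87) = 0.03805 K/W
ΣR = 0.03810 K/W
ΔT = Q·ΣR = 700 × 0.03810 = 26.67 K
Heat flows outward, so T_out = T_in − ΔT = 23.8 − 26.67 = -2.87 °C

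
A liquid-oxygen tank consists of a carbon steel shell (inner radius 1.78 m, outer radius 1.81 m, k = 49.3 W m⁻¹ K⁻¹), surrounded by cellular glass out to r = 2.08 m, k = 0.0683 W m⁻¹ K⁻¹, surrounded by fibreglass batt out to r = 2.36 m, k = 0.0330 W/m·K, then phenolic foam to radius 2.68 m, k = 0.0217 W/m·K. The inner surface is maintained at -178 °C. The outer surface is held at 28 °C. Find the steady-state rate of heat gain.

Resistance network (inner→outer):
  R_carbon steel = (1/1.78 − 1/1.81)/(4πk) = 0.009312/(4π·49.3) = 1.503×10^-5 K/W
  R_cellular glass = (1/1.81 − 1/2.08)/(4πk) = 0.07172/(4π·0.0683) = 0.08356 K/W
  R_fibreglass batt = (1/2.08 − 1/2.36)/(4πk) = 0.05704/(4π·0.0330) = 0.1375 K/W
  R_phenolic foam = (1/2.36 − 1/2.68)/(4πk) = 0.05059/(4π·0.0217) = 0.1855 K/W
ΣR = 1.503×10^-5 + 0.08356 + 0.1375 + 0.1855 = 0.4066 K/W
Q = ΔT/ΣR = (-178 °C − 28 °C)/0.4066 = -507 W
(Negative Q ⇒ heat flows inward; heat gain = 507 W.)

Q = 507 W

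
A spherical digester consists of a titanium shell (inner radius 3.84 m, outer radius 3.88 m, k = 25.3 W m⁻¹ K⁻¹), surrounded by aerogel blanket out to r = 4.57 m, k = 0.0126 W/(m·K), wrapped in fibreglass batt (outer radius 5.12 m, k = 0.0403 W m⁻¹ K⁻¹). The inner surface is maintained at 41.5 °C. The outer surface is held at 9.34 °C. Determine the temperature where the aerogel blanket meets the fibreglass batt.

T = 14.4 °C

Series thermal resistances, inner to outer:
  R_titanium = (1/3.84 − 1/3.88)/(4πk) = 0.002685/(4π·25.3) = 8.444×10^-6 K/W
  R_aerogel blanket = (1/3.88 − 1/4.57)/(4πk) = 0.03891/(4π·0.0126) = 0.2458 K/W
  R_fibreglass batt = (1/4.57 − 1/5.12)/(4πk) = 0.02351/(4π·0.0403) = 0.04642 K/W
ΣR = 8.444×10^-6 + 0.2458 + 0.04642 = 0.2922 K/W
Q = ΔT/ΣR = (41.5 °C − 9.34 °C)/0.2922 = 110.1 W
From the inner boundary to the aerogel blanket/fibreglass batt interface, ΣR_partial = 0.2458 K/W.
T_interface = T_in − Q·ΣR_partial = 41.5 °C − (110.1)(0.2458) = 14.4 °C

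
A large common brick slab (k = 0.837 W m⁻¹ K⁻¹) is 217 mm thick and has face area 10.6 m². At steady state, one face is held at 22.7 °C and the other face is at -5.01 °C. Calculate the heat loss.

Q = 1130 W

Q = kA·ΔT/L = 0.837 × 10.6 × |22.7 °C − -5.01 °C| / 0.217 = 1130 W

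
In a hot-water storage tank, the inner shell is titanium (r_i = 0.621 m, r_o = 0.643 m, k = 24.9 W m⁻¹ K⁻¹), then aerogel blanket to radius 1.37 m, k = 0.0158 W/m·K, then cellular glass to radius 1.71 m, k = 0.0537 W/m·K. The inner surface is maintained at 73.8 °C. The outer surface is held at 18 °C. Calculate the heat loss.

Q = 12.8 W

Resistance network (inner→outer):
  R_titanium = (1/0.621 − 1/0.643)/(4πk) = 0.05510/(4π·24.9) = 1.761×10^-4 K/W
  R_aerogel blanket = (1/0.643 − 1/1.37)/(4πk) = 0.8253/(4π·0.0158) = 4.157 K/W
  R_cellular glass = (1/1.37 − 1/1.71)/(4πk) = 0.1451/(4π·0.0537) = 0.2151 K/W
ΣR = 1.761×10^-4 + 4.157 + 0.2151 = 4.372 K/W
Q = ΔT/ΣR = (73.8 °C − 18 °C)/4.372 = 12.8 W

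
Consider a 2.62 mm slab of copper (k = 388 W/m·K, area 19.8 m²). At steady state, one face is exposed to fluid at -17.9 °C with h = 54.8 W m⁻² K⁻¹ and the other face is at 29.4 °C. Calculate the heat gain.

Q = 51.3 kW

Resistance network (inner→outer):
  R_conv,in = 1/(hA) = 1/(54.8·19.8) = 9.216×10^-4 K/W
  R_copper = L/(kA) = 0.00262/(388·19.8) = 3.410×10^-7 K/W
ΣR = 9.216×10^-4 + 3.410×10^-7 = 9.219×10^-4 K/W
Q = ΔT/ΣR = (-17.9 °C − 29.4 °C)/9.219×10^-4 = -51300 W
(Negative Q ⇒ heat flows inward; heat gain = 51300 W.)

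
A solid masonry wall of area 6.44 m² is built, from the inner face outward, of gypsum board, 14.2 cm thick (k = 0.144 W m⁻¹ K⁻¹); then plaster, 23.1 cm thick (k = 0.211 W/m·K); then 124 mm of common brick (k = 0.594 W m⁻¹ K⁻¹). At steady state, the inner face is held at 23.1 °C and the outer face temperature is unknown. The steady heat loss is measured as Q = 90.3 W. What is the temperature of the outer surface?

T_out = -9.00 °C

Series resistances:
  R_gypsum board = L/(kA) = 0.142/(0.144·6.44) = 0.1531 K/W
  R_plaster = L/(kA) = 0.231/(0.211·6.44) = 0.1700 K/W
  R_common brick = L/(kA) = 0.124/(0.594·6.44) = 0.03242 K/W
ΣR = 0.3555 K/W
ΔT = Q·ΣR = 90.3 × 0.3555 = 32.10 K
Heat flows outward, so T_out = T_in − ΔT = 23.1 − 32.10 = -9.00 °C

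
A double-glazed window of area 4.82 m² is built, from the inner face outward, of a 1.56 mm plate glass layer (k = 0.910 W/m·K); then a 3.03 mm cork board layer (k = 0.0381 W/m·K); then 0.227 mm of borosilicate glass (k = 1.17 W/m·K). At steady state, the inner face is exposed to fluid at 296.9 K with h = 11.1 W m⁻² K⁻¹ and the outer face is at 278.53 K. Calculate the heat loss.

Q = 516 W

Resistance network (inner→outer):
  R_conv,in = 1/(hA) = 1/(11.1·4.82) = 0.01869 K/W
  R_plate glass = L/(kA) = 0.00156/(0.910·4.82) = 3.557×10^-4 K/W
  R_cork board = L/(kA) = 0.00303/(0.0381·4.82) = 0.01650 K/W
  R_borosilicate glass = L/(kA) = 2.27×10^-4/(1.17·4.82) = 4.025×10^-5 K/W
ΣR = 0.01869 + 3.557×10^-4 + 0.01650 + 4.025×10^-5 = 0.03559 K/W
Q = ΔT/ΣR = (296.9 K − 278.53 K)/0.03559 = 516 W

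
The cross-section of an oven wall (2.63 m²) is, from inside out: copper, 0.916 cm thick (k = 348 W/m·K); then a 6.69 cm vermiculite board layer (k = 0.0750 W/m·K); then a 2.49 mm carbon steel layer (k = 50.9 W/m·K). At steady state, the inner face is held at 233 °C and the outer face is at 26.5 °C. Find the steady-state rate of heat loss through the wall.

Q = 609 W

Treat each layer as a resistance in series:
  R_copper = L/(kA) = 0.00916/(348·2.63) = 1.001×10^-5 K/W
  R_vermiculite board = L/(kA) = 0.0669/(0.0750·2.63) = 0.3392 K/W
  R_carbon steel = L/(kA) = 0.00249/(50.9·2.63) = 1.860×10^-5 K/W
ΣR = 1.001×10^-5 + 0.3392 + 1.860×10^-5 = 0.3392 K/W
Q = ΔT/ΣR = (233 °C − 26.5 °C)/0.3392 = 609 W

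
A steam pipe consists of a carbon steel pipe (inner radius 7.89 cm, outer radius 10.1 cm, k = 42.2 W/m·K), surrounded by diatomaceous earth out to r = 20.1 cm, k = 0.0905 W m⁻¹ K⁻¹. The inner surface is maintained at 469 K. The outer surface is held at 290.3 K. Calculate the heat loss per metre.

Series thermal resistances, inner to outer:
  R'_carbon steel = ln(0.101/0.0789)/(2πk) = 0.2469/(2π·42.2) = 9.313×10^-4 m·K/W
  R'_diatomaceous earth = ln(0.201/0.101)/(2πk) = 0.6882/(2π·0.0905) = 1.210 m·K/W
ΣR = 9.313×10^-4 + 1.210 = 1.211 m·K/W
Q' = ΔT/ΣR = (469 K − 290.3 K)/1.211 = 148 W/m

Q' = 148 W/m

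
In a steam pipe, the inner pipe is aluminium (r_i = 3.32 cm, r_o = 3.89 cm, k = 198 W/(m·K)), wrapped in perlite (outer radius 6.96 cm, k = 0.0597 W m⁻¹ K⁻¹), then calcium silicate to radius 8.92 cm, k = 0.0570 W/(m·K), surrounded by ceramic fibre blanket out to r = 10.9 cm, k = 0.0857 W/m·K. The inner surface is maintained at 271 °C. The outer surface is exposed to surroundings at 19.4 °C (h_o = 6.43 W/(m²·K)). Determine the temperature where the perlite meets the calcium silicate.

T = 134 °C

Series thermal resistances, inner to outer:
  R'_aluminium = ln(0.0389/0.0332)/(2πk) = 0.1584/(2π·198) = 1.274×10^-4 m·K/W
  R'_perlite = ln(0.0696/0.0389)/(2πk) = 0.5818/(2π·0.0597) = 1.551 m·K/W
  R'_calcium silicate = ln(0.0892/0.0696)/(2πk) = 0.2481/(2π·0.0570) = 0.6928 m·K/W
  R'_ceramic fibre blanket = ln(0.109/0.0892)/(2πk) = 0.2005/(2π·0.0857) = 0.3723 m·K/W
  R'_conv,out = 1/(2πr h) = 1/(2π·0.109·6.43) = 0.2271 m·K/W
ΣR = 1.274×10^-4 + 1.551 + 0.6928 + 0.3723 + 0.2271 = 2.843 m·K/W
Q' = ΔT/ΣR = (271 °C − 19.4 °C)/2.843 = 88.50 W/m
From the inner boundary to the perlite/calcium silicate interface, ΣR_partial = 1.551 m·K/W.
T_interface = T_in − Q'·ΣR_partial = 271 °C − (88.50)(1.551) = 134 °C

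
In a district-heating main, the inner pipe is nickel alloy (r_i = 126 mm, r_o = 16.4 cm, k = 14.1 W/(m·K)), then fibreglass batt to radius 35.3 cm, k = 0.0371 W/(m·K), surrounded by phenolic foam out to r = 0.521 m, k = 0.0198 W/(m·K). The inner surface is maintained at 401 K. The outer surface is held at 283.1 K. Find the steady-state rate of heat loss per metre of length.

Q' = 18.4 W/m

Treat each layer as a resistance in series:
  R'_nickel alloy = ln(0.164/0.126)/(2πk) = 0.2636/(2π·14.1) = 0.002975 m·K/W
  R'_fibreglass batt = ln(0.353/0.164)/(2πk) = 0.7666/(2π·0.0371) = 3.289 m·K/W
  R'_phenolic foam = ln(0.521/0.353)/(2πk) = 0.3893/(2π·0.0198) = 3.129 m·K/W
ΣR = 0.002975 + 3.289 + 3.129 = 6.421 m·K/W
Q' = ΔT/ΣR = (401 K − 283.1 K)/6.421 = 18.4 W/m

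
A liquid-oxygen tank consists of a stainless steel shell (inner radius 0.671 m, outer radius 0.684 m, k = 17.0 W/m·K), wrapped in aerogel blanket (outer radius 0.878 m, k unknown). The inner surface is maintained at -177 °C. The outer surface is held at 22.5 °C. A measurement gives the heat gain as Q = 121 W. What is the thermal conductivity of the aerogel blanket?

k = 0.0156 W/m·K

ΣR = ΔT/Q = |-177 − 22.5|/121 = 1.649 K/W
Known resistances:
  R_stainless steel = (1/0.671 − 1/0.684)/(4πk) = 0.02832/(4π·17.0) = 1.326×10^-4 K/W
R_aerogel blanket = ΣR − ΣR_known = 1.649 − 1.326×10^-4 = 1.649 K/W
(1/r₁−1/r₂)/(4πk) = 1.649 ⇒ k = 0.3230/(4π·1.649) = 0.0156 W/m·K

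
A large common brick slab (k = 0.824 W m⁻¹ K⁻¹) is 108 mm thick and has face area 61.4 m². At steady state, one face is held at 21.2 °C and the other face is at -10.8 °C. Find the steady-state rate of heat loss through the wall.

Q = 15.0 kW

Q = kA·ΔT/L = 0.824 × 61.4 × |21.2 °C − -10.8 °C| / 0.108 = 15000 W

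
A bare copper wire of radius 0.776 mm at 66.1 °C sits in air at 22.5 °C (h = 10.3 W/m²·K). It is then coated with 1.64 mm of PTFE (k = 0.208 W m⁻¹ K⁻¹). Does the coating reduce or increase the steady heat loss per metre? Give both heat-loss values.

Critical radius for a cylinder: r_cr = k/h = 0.0202 m = 2.02 cm.
Outer radius after coating: r₂ = 7.76×10^-4 + 0.00164 = 0.002416 m.
Since r₁ < r_cr and r₂ ≤ r_cr, the coating moves toward the maximum at r_cr — heat loss rises.
Bare: R = 1/(2πr₁h) = 19.91 m·K/W; Q = 43.6/19.91 = 2.19 W/m.
Coated: R = R_cond + R_conv = 7.265 m·K/W; Q = 43.6/7.265 = 6.00 W/m.

increases: 2.19 → 6.00 W/m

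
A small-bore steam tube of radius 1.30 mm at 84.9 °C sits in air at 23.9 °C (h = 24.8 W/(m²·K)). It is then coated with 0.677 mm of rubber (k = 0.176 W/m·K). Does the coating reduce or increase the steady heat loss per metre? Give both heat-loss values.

Critical radius for a cylinder: r_cr = k/h = 0.00710 m = 0.710 cm.
Outer radius after coating: r₂ = 0.00130 + 6.77×10^-4 = 0.001977 m.
Since r₁ < r_cr and r₂ ≤ r_cr, the coating moves toward the maximum at r_cr — heat loss rises.
Bare: R = 1/(2πr₁h) = 4.937 m·K/W; Q = 61/4.937 = 12.4 W/m.
Coated: R = R_cond + R_conv = 3.625 m·K/W; Q = 61/3.625 = 16.8 W/m.

increases: 12.4 → 16.8 W/m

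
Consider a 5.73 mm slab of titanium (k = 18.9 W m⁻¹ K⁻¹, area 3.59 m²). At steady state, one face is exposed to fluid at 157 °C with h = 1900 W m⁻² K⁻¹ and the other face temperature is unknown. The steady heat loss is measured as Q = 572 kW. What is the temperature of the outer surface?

Sum the resistances:
  R_conv,in = 1/(hA) = 1/(1900·3.59) = 1.466×10^-4 K/W
  R_titanium = L/(kA) = 0.00573/(18.9·3.59) = 8.445×10^-5 K/W
ΣR = 2.311×10^-4 K/W
ΔT = Q·ΣR = 5.72×10^5 × 2.311×10^-4 = 132.2 K
Heat flows outward, so T_out = T_in − ΔT = 157 − 132.2 = 24.8 °C

T_out = 24.8 °C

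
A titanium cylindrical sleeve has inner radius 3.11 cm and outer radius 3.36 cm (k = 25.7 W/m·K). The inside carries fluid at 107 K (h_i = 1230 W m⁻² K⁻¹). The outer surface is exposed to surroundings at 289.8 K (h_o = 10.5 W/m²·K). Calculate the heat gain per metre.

Q' = 401 W/m

Resistance network (inner→outer):
  R'_conv,in = 1/(2πr h) = 1/(2π·0.0311·1230) = 0.004161 m·K/W
  R'_titanium = ln(0.0336/0.0311)/(2πk) = 0.07732/(2π·25.7) = 4.788×10^-4 m·K/W
  R'_conv,out = 1/(2πr h) = 1/(2π·0.0336·10.5) = 0.4511 m·K/W
ΣR = 0.004161 + 4.788×10^-4 + 0.4511 = 0.4557 m·K/W
Q' = ΔT/ΣR = (107 K − 289.8 K)/0.4557 = -401 W/m
(Negative Q' ⇒ heat flows inward; heat gain = 401 W/m.)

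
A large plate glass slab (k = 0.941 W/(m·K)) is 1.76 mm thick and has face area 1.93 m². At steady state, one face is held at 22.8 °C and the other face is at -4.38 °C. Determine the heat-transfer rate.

Q = 28.0 kW

Q = kA·ΔT/L = 0.941 × 1.93 × |22.8 °C − -4.38 °C| / 0.00176 = 28000 W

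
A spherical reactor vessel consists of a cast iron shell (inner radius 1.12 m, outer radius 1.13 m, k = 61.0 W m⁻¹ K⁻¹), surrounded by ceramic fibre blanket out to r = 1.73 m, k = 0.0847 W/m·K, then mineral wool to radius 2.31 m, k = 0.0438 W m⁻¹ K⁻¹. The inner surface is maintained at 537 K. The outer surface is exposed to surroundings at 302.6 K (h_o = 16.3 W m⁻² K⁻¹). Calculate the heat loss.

Series thermal resistances, inner to outer:
  R_cast iron = (1/1.12 − 1/1.13)/(4πk) = 0.007901/(4π·61.0) = 1.031×10^-5 K/W
  R_ceramic fibre blanket = (1/1.13 − 1/1.73)/(4πk) = 0.3069/(4π·0.0847) = 0.2884 K/W
  R_mineral wool = (1/1.73 − 1/2.31)/(4πk) = 0.1451/(4π·0.0438) = 0.2637 K/W
  R_conv,out = 1/(4πr²h) = 1/(4π·2.31²·16.3) = 9.149×10^-4 K/W
ΣR = 1.031×10^-5 + 0.2884 + 0.2637 + 9.149×10^-4 = 0.5530 K/W
Q = ΔT/ΣR = (537 K − 302.6 K)/0.5530 = 424 W

Q = 424 W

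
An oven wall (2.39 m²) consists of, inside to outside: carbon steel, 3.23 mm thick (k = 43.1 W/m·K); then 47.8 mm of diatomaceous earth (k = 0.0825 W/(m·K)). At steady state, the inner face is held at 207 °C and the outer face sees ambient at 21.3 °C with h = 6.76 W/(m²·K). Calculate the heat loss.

Q = 610 W

Treat each layer as a resistance in series:
  R_carbon steel = L/(kA) = 0.00323/(43.1·2.39) = 3.136×10^-5 K/W
  R_diatomaceous earth = L/(kA) = 0.0478/(0.0825·2.39) = 0.2424 K/W
  R_conv,out = 1/(hA) = 1/(6.76·2.39) = 0.06189 K/W
ΣR = 3.136×10^-5 + 0.2424 + 0.06189 = 0.3043 K/W
Q = ΔT/ΣR = (207 °C − 21.3 °C)/0.3043 = 610 W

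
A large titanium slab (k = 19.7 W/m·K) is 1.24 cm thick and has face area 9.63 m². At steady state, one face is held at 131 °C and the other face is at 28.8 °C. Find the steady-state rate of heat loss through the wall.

Q = kA·ΔT/L = 19.7 × 9.63 × |131 °C − 28.8 °C| / 0.0124 = 1.56×10^6 W

Q = 1.56×10^6 W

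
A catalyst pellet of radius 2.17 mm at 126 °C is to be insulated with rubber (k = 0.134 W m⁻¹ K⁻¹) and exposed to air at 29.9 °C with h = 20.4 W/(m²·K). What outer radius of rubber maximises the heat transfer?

For a sphere, r_cr = 2k_ins/h = 2·0.134/20.4 = 0.0131 m = 1.31 cm

r_cr = 1.31 cm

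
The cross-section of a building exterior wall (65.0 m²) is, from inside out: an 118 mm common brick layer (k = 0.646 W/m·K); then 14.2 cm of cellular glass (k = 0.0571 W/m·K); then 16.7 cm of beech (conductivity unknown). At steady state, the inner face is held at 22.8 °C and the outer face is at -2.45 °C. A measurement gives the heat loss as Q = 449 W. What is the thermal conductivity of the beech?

ΣR = ΔT/Q = |22.8 − -2.45|/449 = 0.05624 K/W
Known resistances:
  R_common brick = L/(kA) = 0.118/(0.646·65.0) = 0.002810 K/W
  R_cellular glass = L/(kA) = 0.142/(0.0571·65.0) = 0.03826 K/W
R_beech = ΣR − ΣR_known = 0.05624 − 0.04107 = 0.01517 K/W
L/(kA) = 0.01517 ⇒ k = 0.167/(0.01517·65.0) = 0.169 W/m·K

k = 0.169 W/m·K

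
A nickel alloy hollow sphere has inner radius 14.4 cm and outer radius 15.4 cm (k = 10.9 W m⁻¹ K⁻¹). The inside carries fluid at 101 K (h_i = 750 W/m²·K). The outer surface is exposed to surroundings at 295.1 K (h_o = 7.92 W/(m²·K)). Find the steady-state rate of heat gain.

Series thermal resistances, inner to outer:
  R_conv,in = 1/(4πr²h) = 1/(4π·0.144²·750) = 0.005117 K/W
  R_nickel alloy = (1/0.144 − 1/0.154)/(4πk) = 0.4509/(4π·10.9) = 0.003292 K/W
  R_conv,out = 1/(4πr²h) = 1/(4π·0.154²·7.92) = 0.4237 K/W
ΣR = 0.005117 + 0.003292 + 0.4237 = 0.4321 K/W
Q = ΔT/ΣR = (101 K − 295.1 K)/0.4321 = -449 W
(Negative Q ⇒ heat flows inward; heat gain = 449 W.)

Q = 449 W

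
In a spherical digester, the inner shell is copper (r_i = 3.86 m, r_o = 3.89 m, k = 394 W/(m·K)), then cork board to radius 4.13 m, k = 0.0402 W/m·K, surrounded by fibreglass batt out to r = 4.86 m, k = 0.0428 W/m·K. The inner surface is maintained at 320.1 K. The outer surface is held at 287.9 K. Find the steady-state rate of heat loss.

Q = 331 W

Resistance network (inner→outer):
  R_copper = (1/3.86 − 1/3.89)/(4πk) = 0.001998/(4π·394) = 4.035×10^-7 K/W
  R_cork board = (1/3.89 − 1/4.13)/(4πk) = 0.01494/(4π·0.0402) = 0.02957 K/W
  R_fibreglass batt = (1/4.13 − 1/4.86)/(4πk) = 0.03637/(4π·0.0428) = 0.06762 K/W
ΣR = 4.035×10^-7 + 0.02957 + 0.06762 = 0.09719 K/W
Q = ΔT/ΣR = (320.1 K − 287.9 K)/0.09719 = 331 W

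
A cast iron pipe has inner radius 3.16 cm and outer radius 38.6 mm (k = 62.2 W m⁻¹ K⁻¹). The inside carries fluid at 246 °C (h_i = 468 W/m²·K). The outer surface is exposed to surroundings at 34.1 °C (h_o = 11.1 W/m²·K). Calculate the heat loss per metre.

Q' = 554 W/m

Treat each layer as a resistance in series:
  R'_conv,in = 1/(2πr h) = 1/(2π·0.0316·468) = 0.01076 m·K/W
  R'_cast iron = ln(0.0386/0.0316)/(2πk) = 0.2001/(2π·62.2) = 5.120×10^-4 m·K/W
  R'_conv,out = 1/(2πr h) = 1/(2π·0.0386·11.1) = 0.3715 m·K/W
ΣR = 0.01076 + 5.120×10^-4 + 0.3715 = 0.3828 m·K/W
Q' = ΔT/ΣR = (246 °C − 34.1 °C)/0.3828 = 554 W/m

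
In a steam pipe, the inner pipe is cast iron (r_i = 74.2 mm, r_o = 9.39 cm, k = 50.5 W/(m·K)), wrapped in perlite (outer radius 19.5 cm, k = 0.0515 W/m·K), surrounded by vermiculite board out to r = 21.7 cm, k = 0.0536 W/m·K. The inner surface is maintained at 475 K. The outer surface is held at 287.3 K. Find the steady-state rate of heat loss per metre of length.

Resistance network (inner→outer):
  R'_cast iron = ln(0.0939/0.0742)/(2πk) = 0.2355/(2π·50.5) = 7.421×10^-4 m·K/W
  R'_perlite = ln(0.195/0.0939)/(2πk) = 0.7308/(2π·0.0515) = 2.258 m·K/W
  R'_vermiculite board = ln(0.217/0.195)/(2πk) = 0.1069/(2π·0.0536) = 0.3174 m·K/W
ΣR = 7.421×10^-4 + 2.258 + 0.3174 = 2.576 m·K/W
Q' = ΔT/ΣR = (475 K − 287.3 K)/2.576 = 72.9 W/m

Q' = 72.9 W/m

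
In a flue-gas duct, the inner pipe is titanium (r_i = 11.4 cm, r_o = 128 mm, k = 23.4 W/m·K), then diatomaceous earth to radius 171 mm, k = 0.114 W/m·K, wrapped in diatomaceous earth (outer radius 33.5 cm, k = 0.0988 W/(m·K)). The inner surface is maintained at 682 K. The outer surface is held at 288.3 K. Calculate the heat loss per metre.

Q' = 265 W/m

Series thermal resistances, inner to outer:
  R'_titanium = ln(0.128/0.114)/(2πk) = 0.1158/(2π·23.4) = 7.878×10^-4 m·K/W
  R'_diatomaceous earth = ln(0.171/0.128)/(2πk) = 0.2896/(2π·0.114) = 0.4044 m·K/W
  R'_diatomaceous earth = ln(0.335/0.171)/(2πk) = 0.6725/(2π·0.0988) = 1.083 m·K/W
ΣR = 7.878×10^-4 + 0.4044 + 1.083 = 1.488 m·K/W
Q' = ΔT/ΣR = (682 K − 288.3 K)/1.488 = 265 W/m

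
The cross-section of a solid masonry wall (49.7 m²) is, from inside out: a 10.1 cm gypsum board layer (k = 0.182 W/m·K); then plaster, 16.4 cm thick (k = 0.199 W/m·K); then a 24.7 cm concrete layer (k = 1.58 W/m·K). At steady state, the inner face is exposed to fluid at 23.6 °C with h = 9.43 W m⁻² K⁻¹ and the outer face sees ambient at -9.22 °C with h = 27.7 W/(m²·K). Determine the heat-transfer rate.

Q = 972 W

Series thermal resistances, inner to outer:
  R_conv,in = 1/(hA) = 1/(9.43·49.7) = 0.002134 K/W
  R_gypsum board = L/(kA) = 0.101/(0.182·49.7) = 0.01117 K/W
  R_plaster = L/(kA) = 0.164/(0.199·49.7) = 0.01658 K/W
  R_concrete = L/(kA) = 0.247/(1.58·49.7) = 0.003145 K/W
  R_conv,out = 1/(hA) = 1/(27.7·49.7) = 7.264×10^-4 K/W
ΣR = 0.002134 + 0.01117 + 0.01658 + 0.003145 + 7.264×10^-4 = 0.03376 K/W
Q = ΔT/ΣR = (23.6 °C − -9.22 °C)/0.03376 = 972 W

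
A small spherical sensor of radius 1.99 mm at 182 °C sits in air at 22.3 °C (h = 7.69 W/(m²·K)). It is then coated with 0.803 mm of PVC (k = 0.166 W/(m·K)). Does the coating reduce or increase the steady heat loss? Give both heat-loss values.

increases: 0.0611 → 0.114 W

Critical radius for a sphere: r_cr = 2k/h = 0.0432 m = 4.32 cm.
Outer radius after coating: r₂ = 0.00199 + 8.03×10^-4 = 0.002793 m.
Since r₁ < r_cr and r₂ ≤ r_cr, the coating moves toward the maximum at r_cr — heat loss rises.
Bare: R = 1/(4πr₁²h) = 2613 K/W; Q = 159.7/2613 = 0.0611 W.
Coated: R = R_cond + R_conv = 1396 K/W; Q = 159.7/1396 = 0.114 W.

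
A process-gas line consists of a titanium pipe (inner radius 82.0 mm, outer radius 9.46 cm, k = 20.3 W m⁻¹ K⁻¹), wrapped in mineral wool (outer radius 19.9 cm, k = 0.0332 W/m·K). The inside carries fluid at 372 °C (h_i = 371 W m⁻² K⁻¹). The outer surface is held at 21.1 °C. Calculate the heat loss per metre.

Q' = 98.3 W/m

Resistance network (inner→outer):
  R'_conv,in = 1/(2πr h) = 1/(2π·0.0820·371) = 0.005232 m·K/W
  R'_titanium = ln(0.0946/0.0820)/(2πk) = 0.1429/(2π·20.3) = 0.001121 m·K/W
  R'_mineral wool = ln(0.199/0.0946)/(2πk) = 0.7436/(2π·0.0332) = 3.565 m·K/W
ΣR = 0.005232 + 0.001121 + 3.565 = 3.571 m·K/W
Q' = ΔT/ΣR = (372 °C − 21.1 °C)/3.571 = 98.3 W/m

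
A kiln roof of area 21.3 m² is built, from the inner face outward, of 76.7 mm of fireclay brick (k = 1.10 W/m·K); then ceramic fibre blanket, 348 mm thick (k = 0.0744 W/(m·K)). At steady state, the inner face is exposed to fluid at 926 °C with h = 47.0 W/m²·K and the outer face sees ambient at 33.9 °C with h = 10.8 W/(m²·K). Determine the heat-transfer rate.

Resistance network (inner→outer):
  R_conv,in = 1/(hA) = 1/(47.0·21.3) = 9.989×10^-4 K/W
  R_fireclay brick = L/(kA) = 0.0767/(1.10·21.3) = 0.003274 K/W
  R_ceramic fibre blanket = L/(kA) = 0.348/(0.0744·21.3) = 0.2196 K/W
  R_conv,out = 1/(hA) = 1/(10.8·21.3) = 0.004347 K/W
ΣR = 9.989×10^-4 + 0.003274 + 0.2196 + 0.004347 = 0.2282 K/W
Q = ΔT/ΣR = (926 °C − 33.9 °C)/0.2282 = 3910 W

Q = 3910 W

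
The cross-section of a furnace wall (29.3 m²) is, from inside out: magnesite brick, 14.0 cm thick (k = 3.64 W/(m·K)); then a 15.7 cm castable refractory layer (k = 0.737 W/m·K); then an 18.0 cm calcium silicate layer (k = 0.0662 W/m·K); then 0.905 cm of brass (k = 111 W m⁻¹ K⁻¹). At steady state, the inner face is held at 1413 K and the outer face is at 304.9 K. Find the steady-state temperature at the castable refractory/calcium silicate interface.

Series thermal resistances, inner to outer:
  R_magnesite brick = L/(kA) = 0.140/(3.64·29.3) = 0.001313 K/W
  R_castable refractory = L/(kA) = 0.157/(0.737·29.3) = 0.007271 K/W
  R_calcium silicate = L/(kA) = 0.180/(0.0662·29.3) = 0.09280 K/W
  R_brass = L/(kA) = 0.00905/(111·29.3) = 2.783×10^-6 K/W
ΣR = 0.001313 + 0.007271 + 0.09280 + 2.783×10^-6 = 0.1014 K/W
Q = ΔT/ΣR = (1413 K − 304.9 K)/0.1014 = 10930 W
From the inner boundary to the castable refractory/calcium silicate interface, ΣR_partial = 0.008584 K/W.
T_interface = T_in − Q·ΣR_partial = 1413 K − (10930)(0.008584) = 1319 K

T = 1319 K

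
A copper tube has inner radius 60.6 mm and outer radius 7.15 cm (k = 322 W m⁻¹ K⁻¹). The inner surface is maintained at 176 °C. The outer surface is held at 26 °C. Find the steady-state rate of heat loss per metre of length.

Q' = 1830 kW/m

Q' = 2πk·ΔT/ln(r₂/r₁) = 2π × 322 × 150 / ln(0.0715/0.0606) = 1.83×10^6 W/m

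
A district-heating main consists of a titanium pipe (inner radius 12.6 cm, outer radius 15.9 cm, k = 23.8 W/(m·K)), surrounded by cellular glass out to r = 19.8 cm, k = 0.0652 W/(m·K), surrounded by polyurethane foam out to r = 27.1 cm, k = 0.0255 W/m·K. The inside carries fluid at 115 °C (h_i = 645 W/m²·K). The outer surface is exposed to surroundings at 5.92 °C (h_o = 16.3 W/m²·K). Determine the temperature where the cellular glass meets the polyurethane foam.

Series thermal resistances, inner to outer:
  R'_conv,in = 1/(2πr h) = 1/(2π·0.126·645) = 0.001958 m·K/W
  R'_titanium = ln(0.159/0.126)/(2πk) = 0.2326/(2π·23.8) = 0.001556 m·K/W
  R'_cellular glass = ln(0.198/0.159)/(2πk) = 0.2194/(2π·0.0652) = 0.5355 m·K/W
  R'_polyurethane foam = ln(0.271/0.198)/(2πk) = 0.3139/(2π·0.0255) = 1.959 m·K/W
  R'_conv,out = 1/(2πr h) = 1/(2π·0.271·16.3) = 0.03603 m·K/W
ΣR = 0.001958 + 0.001556 + 0.5355 + 1.959 + 0.03603 = 2.534 m·K/W
Q' = ΔT/ΣR = (115 °C − 5.92 °C)/2.534 = 43.05 W/m
From the inner boundary to the cellular glass/polyurethane foam interface, ΣR_partial = 0.5390 m·K/W.
T_interface = T_in − Q'·ΣR_partial = 115 °C − (43.05)(0.5390) = 91.8 °C

T = 91.8 °C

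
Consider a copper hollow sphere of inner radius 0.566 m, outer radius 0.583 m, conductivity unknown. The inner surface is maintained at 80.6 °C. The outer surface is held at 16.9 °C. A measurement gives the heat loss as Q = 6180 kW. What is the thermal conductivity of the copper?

ΣR = ΔT/Q = |80.6 − 16.9|/6.18×10^6 = 1.031×10^-5 K/W
(1/r₁−1/r₂)/(4πk) = 1.031×10^-5 ⇒ k = 0.05152/(4π·1.031×10^-5) = 398 W/m·K

k = 398 W/m·K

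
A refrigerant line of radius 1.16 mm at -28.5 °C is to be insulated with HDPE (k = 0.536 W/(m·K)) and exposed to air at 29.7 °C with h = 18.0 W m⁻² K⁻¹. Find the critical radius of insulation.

r_cr = 2.98 cm

For a cylinder, r_cr = k_ins/h = 0.536/18.0 = 0.0298 m = 2.98 cm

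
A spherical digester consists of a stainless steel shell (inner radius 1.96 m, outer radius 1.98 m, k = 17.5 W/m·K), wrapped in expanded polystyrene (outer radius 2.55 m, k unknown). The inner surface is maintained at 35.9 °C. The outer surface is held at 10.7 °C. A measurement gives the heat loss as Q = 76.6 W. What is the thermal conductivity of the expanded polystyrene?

k = 0.0273 W/m·K

ΣR = ΔT/Q = |35.9 − 10.7|/76.6 = 0.3290 K/W
Known resistances:
  R_stainless steel = (1/1.96 − 1/1.98)/(4πk) = 0.005154/(4π·17.5) = 2.343×10^-5 K/W
R_expanded polystyrene = ΣR − ΣR_known = 0.3290 − 2.343×10^-5 = 0.3290 K/W
(1/r₁−1/r₂)/(4πk) = 0.3290 ⇒ k = 0.1129/(4π·0.3290) = 0.0273 W/m·K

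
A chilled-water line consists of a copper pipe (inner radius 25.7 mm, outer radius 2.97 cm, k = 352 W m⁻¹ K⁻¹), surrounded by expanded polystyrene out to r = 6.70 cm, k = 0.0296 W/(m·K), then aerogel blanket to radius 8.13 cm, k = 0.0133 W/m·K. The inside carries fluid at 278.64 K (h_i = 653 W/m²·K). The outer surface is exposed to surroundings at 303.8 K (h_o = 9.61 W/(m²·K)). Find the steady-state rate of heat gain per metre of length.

Q' = 3.65 W/m

Treat each layer as a resistance in series:
  R'_conv,in = 1/(2πr h) = 1/(2π·0.0257·653) = 0.009484 m·K/W
  R'_copper = ln(0.0297/0.0257)/(2πk) = 0.1447/(2π·352) = 6.541×10^-5 m·K/W
  R'_expanded polystyrene = ln(0.0670/0.0297)/(2πk) = 0.8135/(2π·0.0296) = 4.374 m·K/W
  R'_aerogel blanket = ln(0.0813/0.0670)/(2πk) = 0.1935/(2π·0.0133) = 2.315 m·K/W
  R'_conv,out = 1/(2πr h) = 1/(2π·0.0813·9.61) = 0.2037 m·K/W
ΣR = 0.009484 + 6.541×10^-5 + 4.374 + 2.315 + 0.2037 = 6.902 m·K/W
Q' = ΔT/ΣR = (278.64 K − 303.8 K)/6.902 = -3.65 W/m
(Negative Q' ⇒ heat flows inward; heat gain = 3.65 W/m.)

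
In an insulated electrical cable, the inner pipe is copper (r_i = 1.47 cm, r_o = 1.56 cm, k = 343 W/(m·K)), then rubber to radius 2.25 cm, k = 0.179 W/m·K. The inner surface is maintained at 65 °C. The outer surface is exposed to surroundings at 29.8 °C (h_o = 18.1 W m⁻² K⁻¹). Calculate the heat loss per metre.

Series thermal resistances, inner to outer:
  R'_copper = ln(0.0156/0.0147)/(2πk) = 0.05942/(2π·343) = 2.757×10^-5 m·K/W
  R'_rubber = ln(0.0225/0.0156)/(2πk) = 0.3662/(2π·0.179) = 0.3256 m·K/W
  R'_conv,out = 1/(2πr h) = 1/(2π·0.0225·18.1) = 0.3908 m·K/W
ΣR = 2.757×10^-5 + 0.3256 + 0.3908 = 0.7164 m·K/W
Q' = ΔT/ΣR = (65 °C − 29.8 °C)/0.7164 = 49.1 W/m

Q' = 49.1 W/m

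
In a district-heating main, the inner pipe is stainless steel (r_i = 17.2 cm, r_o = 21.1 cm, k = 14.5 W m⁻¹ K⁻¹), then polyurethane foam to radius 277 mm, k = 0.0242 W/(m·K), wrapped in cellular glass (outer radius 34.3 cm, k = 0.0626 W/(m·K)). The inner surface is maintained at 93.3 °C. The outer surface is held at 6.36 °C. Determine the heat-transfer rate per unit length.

Q' = 37.2 W/m

Treat each layer as a resistance in series:
  R'_stainless steel = ln(0.211/0.172)/(2πk) = 0.2044/(2π·14.5) = 0.002243 m·K/W
  R'_polyurethane foam = ln(0.277/0.211)/(2πk) = 0.2722/(2π·0.0242) = 1.790 m·K/W
  R'_cellular glass = ln(0.343/0.277)/(2πk) = 0.2137/(2π·0.0626) = 0.5433 m·K/W
ΣR = 0.002243 + 1.790 + 0.5433 = 2.336 m·K/W
Q' = ΔT/ΣR = (93.3 °C − 6.36 °C)/2.336 = 37.2 W/m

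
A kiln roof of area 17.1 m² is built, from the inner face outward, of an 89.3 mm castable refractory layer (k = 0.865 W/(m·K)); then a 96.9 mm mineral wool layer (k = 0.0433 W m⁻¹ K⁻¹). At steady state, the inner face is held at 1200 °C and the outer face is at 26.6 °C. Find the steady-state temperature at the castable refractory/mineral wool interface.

T = 1148 °C

Resistance network (inner→outer):
  R_castable refractory = L/(kA) = 0.0893/(0.865·17.1) = 0.006037 K/W
  R_mineral wool = L/(kA) = 0.0969/(0.0433·17.1) = 0.1309 K/W
ΣR = 0.006037 + 0.1309 = 0.1369 K/W
Q = ΔT/ΣR = (1200 °C − 26.6 °C)/0.1369 = 8571 W
From the inner boundary to the castable refractory/mineral wool interface, ΣR_partial = 0.006037 K/W.
T_interface = T_in − Q·ΣR_partial = 1200 °C − (8571)(0.006037) = 1148 °C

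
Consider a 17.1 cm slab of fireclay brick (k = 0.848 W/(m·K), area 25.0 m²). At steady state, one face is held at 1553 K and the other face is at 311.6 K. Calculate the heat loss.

Q = 1.54×10^5 W

Q = kA·ΔT/L = 0.848 × 25.0 × |1553 K − 311.6 K| / 0.171 = 1.54×10^5 W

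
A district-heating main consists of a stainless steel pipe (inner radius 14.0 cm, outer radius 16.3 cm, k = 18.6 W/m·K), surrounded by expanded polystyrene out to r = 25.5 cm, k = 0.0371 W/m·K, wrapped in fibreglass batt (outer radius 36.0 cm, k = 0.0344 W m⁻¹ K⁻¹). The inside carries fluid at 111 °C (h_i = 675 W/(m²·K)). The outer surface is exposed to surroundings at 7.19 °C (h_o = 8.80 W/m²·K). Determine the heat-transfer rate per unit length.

Series thermal resistances, inner to outer:
  R'_conv,in = 1/(2πr h) = 1/(2π·0.140·675) = 0.001684 m·K/W
  R'_stainless steel = ln(0.163/0.140)/(2πk) = 0.1521/(2π·18.6) = 0.001302 m·K/W
  R'_expanded polystyrene = ln(0.255/0.163)/(2πk) = 0.4475/(2π·0.0371) = 1.920 m·K/W
  R'_fibreglass batt = ln(0.360/0.255)/(2πk) = 0.3448/(2π·0.0344) = 1.595 m·K/W
  R'_conv,out = 1/(2πr h) = 1/(2π·0.360·8.80) = 0.05024 m·K/W
ΣR = 0.001684 + 0.001302 + 1.920 + 1.595 + 0.05024 = 3.568 m·K/W
Q' = ΔT/ΣR = (111 °C − 7.19 °C)/3.568 = 29.1 W/m

Q' = 29.1 W/m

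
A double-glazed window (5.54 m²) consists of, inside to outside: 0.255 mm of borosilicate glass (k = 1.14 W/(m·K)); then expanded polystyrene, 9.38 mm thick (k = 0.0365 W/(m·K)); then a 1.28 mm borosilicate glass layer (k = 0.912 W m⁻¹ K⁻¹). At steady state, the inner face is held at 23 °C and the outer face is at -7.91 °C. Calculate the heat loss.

Q = 662 W

Resistance network (inner→outer):
  R_borosilicate glass = L/(kA) = 2.55×10^-4/(1.14·5.54) = 4.038×10^-5 K/W
  R_expanded polystyrene = L/(kA) = 0.00938/(0.0365·5.54) = 0.04639 K/W
  R_borosilicate glass = L/(kA) = 0.00128/(0.912·5.54) = 2.533×10^-4 K/W
ΣR = 4.038×10^-5 + 0.04639 + 2.533×10^-4 = 0.04668 K/W
Q = ΔT/ΣR = (23 °C − -7.91 °C)/0.04668 = 662 W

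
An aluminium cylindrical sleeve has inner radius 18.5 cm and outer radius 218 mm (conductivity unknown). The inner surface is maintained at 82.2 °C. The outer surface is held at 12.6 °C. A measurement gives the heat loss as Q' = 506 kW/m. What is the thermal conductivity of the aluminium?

ΣR = ΔT/Q' = |82.2 − 12.6|/5.06×10^5 = 1.375×10^-4 m·K/W
ln(r₂/r₁)/(2πk) = 1.375×10^-4 ⇒ k = 0.1641/(2π·1.375×10^-4) = 190 W/m·K

k = 190 W/m·K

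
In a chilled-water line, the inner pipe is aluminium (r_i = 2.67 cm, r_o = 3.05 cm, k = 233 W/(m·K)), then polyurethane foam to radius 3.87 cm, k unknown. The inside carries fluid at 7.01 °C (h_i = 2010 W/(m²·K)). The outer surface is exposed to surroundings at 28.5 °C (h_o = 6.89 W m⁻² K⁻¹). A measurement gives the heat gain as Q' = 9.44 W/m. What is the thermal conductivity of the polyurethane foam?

k = 0.0226 W/m·K

ΣR = ΔT/Q' = |7.01 − 28.5|/9.44 = 2.276 m·K/W
Known resistances:
  R'_conv,in = 1/(2πr h) = 1/(2π·0.0267·2010) = 0.002966 m·K/W
  R'_aluminium = ln(0.0305/0.0267)/(2πk) = 0.1331/(2π·233) = 9.089×10^-5 m·K/W
  R'_conv,out = 1/(2πr h) = 1/(2π·0.0387·6.89) = 0.5969 m·K/W
R_polyurethane foam = ΣR − ΣR_known = 2.276 − 0.6000 = 1.676 m·K/W
ln(r₂/r₁)/(2πk) = 1.676 ⇒ k = 0.2381/(2π·1.676) = 0.0226 W/m·K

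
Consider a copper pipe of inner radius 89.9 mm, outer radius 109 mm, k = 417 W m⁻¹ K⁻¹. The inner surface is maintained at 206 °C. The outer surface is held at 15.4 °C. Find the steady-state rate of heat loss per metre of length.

Q' = 2590 kW/m

Q' = 2πk·ΔT/ln(r₂/r₁) = 2π × 417 × 190.6 / ln(0.109/0.0899) = 2.59×10^6 W/m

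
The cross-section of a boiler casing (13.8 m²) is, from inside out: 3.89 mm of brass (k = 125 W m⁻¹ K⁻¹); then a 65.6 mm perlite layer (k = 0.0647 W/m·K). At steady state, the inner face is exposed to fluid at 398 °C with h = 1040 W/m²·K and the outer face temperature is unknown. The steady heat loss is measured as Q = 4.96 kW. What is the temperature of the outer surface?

Series resistances:
  R_conv,in = 1/(hA) = 1/(1040·13.8) = 6.968×10^-5 K/W
  R_brass = L/(kA) = 0.00389/(125·13.8) = 2.255×10^-6 K/W
  R_perlite = L/(kA) = 0.0656/(0.0647·13.8) = 0.07347 K/W
ΣR = 0.07354 K/W
ΔT = Q·ΣR = 4960 × 0.07354 = 364.8 K
Heat flows outward, so T_out = T_in − ΔT = 398 − 364.8 = 33.2 °C

T_out = 33.2 °C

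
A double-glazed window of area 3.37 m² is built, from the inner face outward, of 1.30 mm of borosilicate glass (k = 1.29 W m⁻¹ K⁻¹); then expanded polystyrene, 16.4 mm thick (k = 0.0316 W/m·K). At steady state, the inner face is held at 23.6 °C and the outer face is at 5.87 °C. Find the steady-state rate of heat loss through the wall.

Series thermal resistances, inner to outer:
  R_borosilicate glass = L/(kA) = 0.00130/(1.29·3.37) = 2.990×10^-4 K/W
  R_expanded polystyrene = L/(kA) = 0.0164/(0.0316·3.37) = 0.1540 K/W
ΣR = 2.990×10^-4 + 0.1540 = 0.1543 K/W
Q = ΔT/ΣR = (23.6 °C − 5.87 °C)/0.1543 = 115 W

Q = 115 W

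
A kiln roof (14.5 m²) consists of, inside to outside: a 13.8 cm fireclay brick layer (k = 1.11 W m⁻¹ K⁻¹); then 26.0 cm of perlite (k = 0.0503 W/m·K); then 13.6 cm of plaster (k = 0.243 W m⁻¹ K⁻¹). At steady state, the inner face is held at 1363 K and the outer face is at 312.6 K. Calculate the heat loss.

Q = 2600 W

Series thermal resistances, inner to outer:
  R_fireclay brick = L/(kA) = 0.138/(1.11·14.5) = 0.008574 K/W
  R_perlite = L/(kA) = 0.260/(0.0503·14.5) = 0.3565 K/W
  R_plaster = L/(kA) = 0.136/(0.243·14.5) = 0.03860 K/W
ΣR = 0.008574 + 0.3565 + 0.03860 = 0.4037 K/W
Q = ΔT/ΣR = (1363 K − 312.6 K)/0.4037 = 2600 W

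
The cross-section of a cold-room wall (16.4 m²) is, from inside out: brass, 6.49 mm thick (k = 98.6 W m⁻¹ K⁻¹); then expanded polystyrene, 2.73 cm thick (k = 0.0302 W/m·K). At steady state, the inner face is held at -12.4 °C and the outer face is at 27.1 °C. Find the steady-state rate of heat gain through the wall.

Treat each layer as a resistance in series:
  R_brass = L/(kA) = 0.00649/(98.6·16.4) = 4.014×10^-6 K/W
  R_expanded polystyrene = L/(kA) = 0.0273/(0.0302·16.4) = 0.05512 K/W
ΣR = 4.014×10^-6 + 0.05512 = 0.05512 K/W
Q = ΔT/ΣR = (-12.4 °C − 27.1 °C)/0.05512 = -717 W
(Negative Q ⇒ heat flows inward; heat gain = 717 W.)

Q = 717 W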